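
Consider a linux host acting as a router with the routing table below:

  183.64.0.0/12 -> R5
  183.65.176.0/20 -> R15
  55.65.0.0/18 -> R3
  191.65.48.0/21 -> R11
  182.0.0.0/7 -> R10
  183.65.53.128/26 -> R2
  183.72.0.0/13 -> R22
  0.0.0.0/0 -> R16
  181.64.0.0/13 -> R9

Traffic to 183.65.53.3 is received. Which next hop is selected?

Routes whose prefix contains 183.65.53.3:
  0.0.0.0/0 (default, matches everything) -> R16
  182.0.0.0/7 (182.0.0.0 - 183.255.255.255) -> R10
  183.64.0.0/12 (183.64.0.0 - 183.79.255.255) -> R5
More-specific entries that do NOT match:
  183.65.53.128/26 (183.65.53.128 - 183.65.53.191) does not contain 183.65.53.3
  191.65.48.0/21 (191.65.48.0 - 191.65.55.255) does not contain 183.65.53.3
  183.65.176.0/20 (183.65.176.0 - 183.65.191.255) does not contain 183.65.53.3
  55.65.0.0/18 (55.65.0.0 - 55.65.63.255) does not contain 183.65.53.3
  183.72.0.0/13 (183.72.0.0 - 183.79.255.255) does not contain 183.65.53.3
  181.64.0.0/13 (181.64.0.0 - 181.71.255.255) does not contain 183.65.53.3
Longest matching prefix is /12 -> next hop R5.

R5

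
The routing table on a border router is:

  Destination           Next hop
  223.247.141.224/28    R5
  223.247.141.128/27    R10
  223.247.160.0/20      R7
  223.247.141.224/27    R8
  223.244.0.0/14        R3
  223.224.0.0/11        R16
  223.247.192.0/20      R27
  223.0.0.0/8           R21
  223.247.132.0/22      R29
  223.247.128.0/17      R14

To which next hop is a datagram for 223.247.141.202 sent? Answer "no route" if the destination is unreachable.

Routes whose prefix contains 223.247.141.202:
  223.0.0.0/8 (223.0.0.0 - 223.255.255.255) -> R21
  223.224.0.0/11 (223.224.0.0 - 223.255.255.255) -> R16
  223.244.0.0/14 (223.244.0.0 - 223.247.255.255) -> R3
  223.247.128.0/17 (223.247.128.0 - 223.247.255.255) -> R14
More-specific entries that do NOT match:
  223.247.141.224/28 (223.247.141.224 - 223.247.141.239) does not contain 223.247.141.202
  223.247.141.128/27 (223.247.141.128 - 223.247.141.159) does not contain 223.247.141.202
  223.247.141.224/27 (223.247.141.224 - 223.247.141.255) does not contain 223.247.141.202
  223.247.132.0/22 (223.247.132.0 - 223.247.135.255) does not contain 223.247.141.202
  223.247.160.0/20 (223.247.160.0 - 223.247.175.255) does not contain 223.247.141.202
  223.247.192.0/20 (223.247.192.0 - 223.247.207.255) does not contain 223.247.141.202
Longest matching prefix is /17 -> next hop R14.

R14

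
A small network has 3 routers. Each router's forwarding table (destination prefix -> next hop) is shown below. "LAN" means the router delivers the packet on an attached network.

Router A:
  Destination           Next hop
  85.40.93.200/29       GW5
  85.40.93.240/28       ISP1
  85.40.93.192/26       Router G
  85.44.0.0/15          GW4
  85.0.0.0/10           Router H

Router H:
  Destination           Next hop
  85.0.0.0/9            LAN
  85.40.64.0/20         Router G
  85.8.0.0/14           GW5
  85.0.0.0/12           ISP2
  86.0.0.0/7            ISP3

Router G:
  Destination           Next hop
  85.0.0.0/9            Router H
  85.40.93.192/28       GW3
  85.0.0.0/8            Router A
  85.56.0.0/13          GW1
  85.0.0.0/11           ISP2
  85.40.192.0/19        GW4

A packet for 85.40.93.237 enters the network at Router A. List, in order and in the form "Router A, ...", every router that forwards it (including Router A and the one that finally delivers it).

Router A, Router G, Router H

At Router A: longest match for 85.40.93.237 is 85.40.93.192/26 -> Router G
At Router G: longest match for 85.40.93.237 is 85.0.0.0/9 -> Router H
At Router H: longest match for 85.40.93.237 is 85.0.0.0/9 -> LAN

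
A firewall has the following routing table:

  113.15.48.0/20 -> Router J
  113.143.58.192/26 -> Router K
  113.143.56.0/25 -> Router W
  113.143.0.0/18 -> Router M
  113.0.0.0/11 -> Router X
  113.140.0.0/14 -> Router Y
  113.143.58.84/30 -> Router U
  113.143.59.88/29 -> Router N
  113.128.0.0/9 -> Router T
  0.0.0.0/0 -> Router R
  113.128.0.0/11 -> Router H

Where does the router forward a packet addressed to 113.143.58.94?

Router M

Routes whose prefix contains 113.143.58.94:
  0.0.0.0/0 (default, matches everything) -> Router R
  113.128.0.0/9 (113.128.0.0 - 113.255.255.255) -> Router T
  113.128.0.0/11 (113.128.0.0 - 113.159.255.255) -> Router H
  113.140.0.0/14 (113.140.0.0 - 113.143.255.255) -> Router Y
  113.143.0.0/18 (113.143.0.0 - 113.143.63.255) -> Router M
More-specific entries that do NOT match:
  113.143.58.84/30 (113.143.58.84 - 113.143.58.87) does not contain 113.143.58.94
  113.143.59.88/29 (113.143.59.88 - 113.143.59.95) does not contain 113.143.58.94
  113.143.58.192/26 (113.143.58.192 - 113.143.58.255) does not contain 113.143.58.94
  113.143.56.0/25 (113.143.56.0 - 113.143.56.127) does not contain 113.143.58.94
  113.15.48.0/20 (113.15.48.0 - 113.15.63.255) does not contain 113.143.58.94
Longest matching prefix is /18 -> next hop Router M.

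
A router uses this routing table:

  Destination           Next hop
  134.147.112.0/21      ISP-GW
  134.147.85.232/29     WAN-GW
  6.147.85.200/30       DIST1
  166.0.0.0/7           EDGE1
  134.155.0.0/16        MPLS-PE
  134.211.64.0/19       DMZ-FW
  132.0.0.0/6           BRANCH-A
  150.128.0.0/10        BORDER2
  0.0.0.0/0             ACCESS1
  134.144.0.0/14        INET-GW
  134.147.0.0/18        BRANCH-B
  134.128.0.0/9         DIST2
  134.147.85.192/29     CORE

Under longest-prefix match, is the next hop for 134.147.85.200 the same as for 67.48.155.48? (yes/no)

no

134.147.85.200: longest match 134.144.0.0/14 -> INET-GW
67.48.155.48: longest match 0.0.0.0/0 -> ACCESS1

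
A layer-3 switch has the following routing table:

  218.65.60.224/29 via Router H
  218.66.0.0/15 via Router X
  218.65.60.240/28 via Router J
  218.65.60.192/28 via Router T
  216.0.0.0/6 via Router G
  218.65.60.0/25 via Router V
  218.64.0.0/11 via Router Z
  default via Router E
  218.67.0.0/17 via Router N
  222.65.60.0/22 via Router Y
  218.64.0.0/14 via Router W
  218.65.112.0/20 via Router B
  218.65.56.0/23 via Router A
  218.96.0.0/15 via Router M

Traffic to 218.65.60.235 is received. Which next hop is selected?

Routes whose prefix contains 218.65.60.235:
  0.0.0.0/0 (default, matches everything) -> Router E
  216.0.0.0/6 (216.0.0.0 - 219.255.255.255) -> Router G
  218.64.0.0/11 (218.64.0.0 - 218.95.255.255) -> Router Z
  218.64.0.0/14 (218.64.0.0 - 218.67.255.255) -> Router W
More-specific entries that do NOT match:
  218.65.60.224/29 (218.65.60.224 - 218.65.60.231) does not contain 218.65.60.235
  218.65.60.240/28 (218.65.60.240 - 218.65.60.255) does not contain 218.65.60.235
  218.65.60.192/28 (218.65.60.192 - 218.65.60.207) does not contain 218.65.60.235
  218.65.60.0/25 (218.65.60.0 - 218.65.60.127) does not contain 218.65.60.235
  218.65.56.0/23 (218.65.56.0 - 218.65.57.255) does not contain 218.65.60.235
  222.65.60.0/22 (222.65.60.0 - 222.65.63.255) does not contain 218.65.60.235
  218.65.112.0/20 (218.65.112.0 - 218.65.127.255) does not contain 218.65.60.235
  218.67.0.0/17 (218.67.0.0 - 218.67.127.255) does not contain 218.65.60.235
  218.66.0.0/15 (218.66.0.0 - 218.67.255.255) does not contain 218.65.60.235
  218.96.0.0/15 (218.96.0.0 - 218.97.255.255) does not contain 218.65.60.235
Longest matching prefix is /14 -> next hop Router W.

Router W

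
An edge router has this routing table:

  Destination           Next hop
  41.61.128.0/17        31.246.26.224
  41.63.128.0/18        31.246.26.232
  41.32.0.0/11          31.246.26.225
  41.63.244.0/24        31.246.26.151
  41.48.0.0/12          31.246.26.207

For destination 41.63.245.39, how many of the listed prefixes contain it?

2

Prefixes containing 41.63.245.39:
  41.32.0.0/11 (41.32.0.0 - 41.63.255.255)
  41.48.0.0/12 (41.48.0.0 - 41.63.255.255)
Total matching entries: 2.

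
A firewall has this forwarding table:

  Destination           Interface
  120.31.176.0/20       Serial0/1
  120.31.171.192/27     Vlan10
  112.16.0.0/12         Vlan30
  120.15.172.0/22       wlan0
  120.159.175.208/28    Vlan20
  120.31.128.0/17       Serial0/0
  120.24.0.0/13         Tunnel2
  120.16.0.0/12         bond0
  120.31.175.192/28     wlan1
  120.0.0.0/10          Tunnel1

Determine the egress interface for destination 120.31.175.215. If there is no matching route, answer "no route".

Serial0/0

Routes whose prefix contains 120.31.175.215:
  120.0.0.0/10 (120.0.0.0 - 120.63.255.255) -> Tunnel1
  120.16.0.0/12 (120.16.0.0 - 120.31.255.255) -> bond0
  120.24.0.0/13 (120.24.0.0 - 120.31.255.255) -> Tunnel2
  120.31.128.0/17 (120.31.128.0 - 120.31.255.255) -> Serial0/0
More-specific entries that do NOT match:
  120.159.175.208/28 (120.159.175.208 - 120.159.175.223) does not contain 120.31.175.215
  120.31.175.192/28 (120.31.175.192 - 120.31.175.207) does not contain 120.31.175.215
  120.31.171.192/27 (120.31.171.192 - 120.31.171.223) does not contain 120.31.175.215
  120.15.172.0/22 (120.15.172.0 - 120.15.175.255) does not contain 120.31.175.215
  120.31.176.0/20 (120.31.176.0 - 120.31.191.255) does not contain 120.31.175.215
Longest matching prefix is /17 -> interface Serial0/0.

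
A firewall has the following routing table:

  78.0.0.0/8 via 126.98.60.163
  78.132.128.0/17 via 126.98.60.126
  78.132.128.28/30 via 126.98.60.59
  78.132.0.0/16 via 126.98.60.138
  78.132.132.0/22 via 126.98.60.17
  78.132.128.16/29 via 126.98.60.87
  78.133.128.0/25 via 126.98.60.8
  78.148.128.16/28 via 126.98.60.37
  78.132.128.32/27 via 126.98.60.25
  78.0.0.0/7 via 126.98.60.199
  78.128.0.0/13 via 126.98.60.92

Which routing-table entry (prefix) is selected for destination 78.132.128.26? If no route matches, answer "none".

78.132.128.0/17

Entries matching 78.132.128.26:
  78.0.0.0/7 (78.0.0.0 - 79.255.255.255)
  78.0.0.0/8 (78.0.0.0 - 78.255.255.255)
  78.128.0.0/13 (78.128.0.0 - 78.135.255.255)
  78.132.0.0/16 (78.132.0.0 - 78.132.255.255)
  78.132.128.0/17 (78.132.128.0 - 78.132.255.255)
Most specific is 78.132.128.0/17.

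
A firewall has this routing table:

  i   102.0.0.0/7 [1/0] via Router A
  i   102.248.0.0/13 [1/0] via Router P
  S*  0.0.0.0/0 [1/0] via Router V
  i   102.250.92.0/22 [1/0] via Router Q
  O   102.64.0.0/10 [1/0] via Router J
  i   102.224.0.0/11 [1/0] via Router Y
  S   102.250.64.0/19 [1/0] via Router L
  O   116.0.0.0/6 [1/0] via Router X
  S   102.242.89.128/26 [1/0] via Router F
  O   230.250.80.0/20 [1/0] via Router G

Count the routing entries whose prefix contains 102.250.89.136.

Prefixes containing 102.250.89.136:
  0.0.0.0/0 (default, matches everything)
  102.0.0.0/7 (102.0.0.0 - 103.255.255.255)
  102.224.0.0/11 (102.224.0.0 - 102.255.255.255)
  102.248.0.0/13 (102.248.0.0 - 102.255.255.255)
  102.250.64.0/19 (102.250.64.0 - 102.250.95.255)
Total matching entries: 5.

5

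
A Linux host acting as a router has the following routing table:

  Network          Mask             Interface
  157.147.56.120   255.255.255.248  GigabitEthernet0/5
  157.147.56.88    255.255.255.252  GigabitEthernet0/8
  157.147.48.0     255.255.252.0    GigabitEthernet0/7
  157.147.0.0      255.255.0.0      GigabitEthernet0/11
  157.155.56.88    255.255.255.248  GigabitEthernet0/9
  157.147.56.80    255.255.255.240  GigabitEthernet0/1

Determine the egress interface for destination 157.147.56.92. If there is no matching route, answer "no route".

GigabitEthernet0/1

Routes whose prefix contains 157.147.56.92:
  157.147.0.0/16 (157.147.0.0 - 157.147.255.255) -> GigabitEthernet0/11
  157.147.56.80/28 (157.147.56.80 - 157.147.56.95) -> GigabitEthernet0/1
More-specific entries that do NOT match:
  157.147.56.88/30 (157.147.56.88 - 157.147.56.91) does not contain 157.147.56.92
  157.147.56.120/29 (157.147.56.120 - 157.147.56.127) does not contain 157.147.56.92
  157.155.56.88/29 (157.155.56.88 - 157.155.56.95) does not contain 157.147.56.92
Longest matching prefix is /28 -> interface GigabitEthernet0/1.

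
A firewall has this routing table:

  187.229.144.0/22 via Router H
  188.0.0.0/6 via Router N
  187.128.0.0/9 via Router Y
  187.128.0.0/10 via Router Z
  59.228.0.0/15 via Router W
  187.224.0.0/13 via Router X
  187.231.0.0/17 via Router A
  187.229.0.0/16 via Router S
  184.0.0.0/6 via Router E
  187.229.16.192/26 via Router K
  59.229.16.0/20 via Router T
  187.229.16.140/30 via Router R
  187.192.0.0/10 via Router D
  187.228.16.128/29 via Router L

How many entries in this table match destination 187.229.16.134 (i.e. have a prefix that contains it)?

Prefixes containing 187.229.16.134:
  184.0.0.0/6 (184.0.0.0 - 187.255.255.255)
  187.128.0.0/9 (187.128.0.0 - 187.255.255.255)
  187.192.0.0/10 (187.192.0.0 - 187.255.255.255)
  187.224.0.0/13 (187.224.0.0 - 187.231.255.255)
  187.229.0.0/16 (187.229.0.0 - 187.229.255.255)
Total matching entries: 5.

5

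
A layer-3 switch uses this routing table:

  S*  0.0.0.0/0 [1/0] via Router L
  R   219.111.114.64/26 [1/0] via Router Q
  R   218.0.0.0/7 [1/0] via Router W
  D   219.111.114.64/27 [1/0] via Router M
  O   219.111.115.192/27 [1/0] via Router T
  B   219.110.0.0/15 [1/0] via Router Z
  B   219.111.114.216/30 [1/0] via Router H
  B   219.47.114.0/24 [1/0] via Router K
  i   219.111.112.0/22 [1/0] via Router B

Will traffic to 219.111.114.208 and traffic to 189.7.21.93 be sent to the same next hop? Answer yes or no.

219.111.114.208: longest match 219.111.112.0/22 -> Router B
189.7.21.93: longest match 0.0.0.0/0 -> Router L

no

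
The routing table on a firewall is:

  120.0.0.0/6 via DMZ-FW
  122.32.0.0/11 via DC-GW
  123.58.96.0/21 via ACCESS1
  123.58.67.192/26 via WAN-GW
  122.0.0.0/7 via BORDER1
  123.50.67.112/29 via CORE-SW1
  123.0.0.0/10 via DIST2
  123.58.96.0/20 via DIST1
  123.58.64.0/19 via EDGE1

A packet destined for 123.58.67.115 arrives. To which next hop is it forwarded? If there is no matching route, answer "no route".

EDGE1

Routes whose prefix contains 123.58.67.115:
  120.0.0.0/6 (120.0.0.0 - 123.255.255.255) -> DMZ-FW
  122.0.0.0/7 (122.0.0.0 - 123.255.255.255) -> BORDER1
  123.0.0.0/10 (123.0.0.0 - 123.63.255.255) -> DIST2
  123.58.64.0/19 (123.58.64.0 - 123.58.95.255) -> EDGE1
More-specific entries that do NOT match:
  123.50.67.112/29 (123.50.67.112 - 123.50.67.119) does not contain 123.58.67.115
  123.58.67.192/26 (123.58.67.192 - 123.58.67.255) does not contain 123.58.67.115
  123.58.96.0/21 (123.58.96.0 - 123.58.103.255) does not contain 123.58.67.115
  123.58.96.0/20 (123.58.96.0 - 123.58.111.255) does not contain 123.58.67.115
Longest matching prefix is /19 -> next hop EDGE1.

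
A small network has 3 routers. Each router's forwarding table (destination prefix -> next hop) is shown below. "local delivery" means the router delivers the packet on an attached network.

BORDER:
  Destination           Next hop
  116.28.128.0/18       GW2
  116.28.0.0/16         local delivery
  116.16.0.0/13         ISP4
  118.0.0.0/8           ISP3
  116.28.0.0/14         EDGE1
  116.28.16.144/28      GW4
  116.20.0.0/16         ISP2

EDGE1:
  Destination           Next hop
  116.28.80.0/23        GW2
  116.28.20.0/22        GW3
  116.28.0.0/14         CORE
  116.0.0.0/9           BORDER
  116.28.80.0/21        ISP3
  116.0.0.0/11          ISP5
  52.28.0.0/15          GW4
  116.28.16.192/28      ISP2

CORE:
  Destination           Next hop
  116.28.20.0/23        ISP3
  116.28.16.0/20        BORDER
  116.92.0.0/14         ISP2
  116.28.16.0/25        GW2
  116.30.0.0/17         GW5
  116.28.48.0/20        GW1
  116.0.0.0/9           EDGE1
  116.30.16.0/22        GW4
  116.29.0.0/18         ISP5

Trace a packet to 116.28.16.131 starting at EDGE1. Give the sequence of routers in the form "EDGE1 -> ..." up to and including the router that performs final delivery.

At EDGE1: longest match for 116.28.16.131 is 116.28.0.0/14 -> CORE
At CORE: longest match for 116.28.16.131 is 116.28.16.0/20 -> BORDER
At BORDER: longest match for 116.28.16.131 is 116.28.0.0/16 -> local delivery

EDGE1 -> CORE -> BORDER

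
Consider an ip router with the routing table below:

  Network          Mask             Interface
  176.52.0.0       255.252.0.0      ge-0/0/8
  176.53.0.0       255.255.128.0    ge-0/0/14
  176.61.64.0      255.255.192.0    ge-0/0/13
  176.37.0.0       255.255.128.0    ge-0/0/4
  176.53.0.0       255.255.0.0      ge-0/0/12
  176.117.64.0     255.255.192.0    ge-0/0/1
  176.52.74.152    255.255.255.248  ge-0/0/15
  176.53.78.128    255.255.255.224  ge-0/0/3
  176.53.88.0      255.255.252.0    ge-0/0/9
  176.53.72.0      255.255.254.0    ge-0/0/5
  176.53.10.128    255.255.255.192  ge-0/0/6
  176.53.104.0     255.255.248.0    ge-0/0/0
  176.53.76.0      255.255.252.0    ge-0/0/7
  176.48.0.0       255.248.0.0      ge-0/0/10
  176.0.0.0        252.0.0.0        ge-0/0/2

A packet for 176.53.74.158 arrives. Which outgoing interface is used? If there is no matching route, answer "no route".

Routes whose prefix contains 176.53.74.158:
  176.0.0.0/6 (176.0.0.0 - 179.255.255.255) -> ge-0/0/2
  176.48.0.0/13 (176.48.0.0 - 176.55.255.255) -> ge-0/0/10
  176.52.0.0/14 (176.52.0.0 - 176.55.255.255) -> ge-0/0/8
  176.53.0.0/16 (176.53.0.0 - 176.53.255.255) -> ge-0/0/12
  176.53.0.0/17 (176.53.0.0 - 176.53.127.255) -> ge-0/0/14
More-specific entries that do NOT match:
  176.52.74.152/29 (176.52.74.152 - 176.52.74.159) does not contain 176.53.74.158
  176.53.78.128/27 (176.53.78.128 - 176.53.78.159) does not contain 176.53.74.158
  176.53.10.128/26 (176.53.10.128 - 176.53.10.191) does not contain 176.53.74.158
  176.53.72.0/23 (176.53.72.0 - 176.53.73.255) does not contain 176.53.74.158
  176.53.88.0/22 (176.53.88.0 - 176.53.91.255) does not contain 176.53.74.158
  176.53.76.0/22 (176.53.76.0 - 176.53.79.255) does not contain 176.53.74.158
  176.53.104.0/21 (176.53.104.0 - 176.53.111.255) does not contain 176.53.74.158
  176.61.64.0/18 (176.61.64.0 - 176.61.127.255) does not contain 176.53.74.158
  176.117.64.0/18 (176.117.64.0 - 176.117.127.255) does not contain 176.53.74.158
Longest matching prefix is /17 -> interface ge-0/0/14.

ge-0/0/14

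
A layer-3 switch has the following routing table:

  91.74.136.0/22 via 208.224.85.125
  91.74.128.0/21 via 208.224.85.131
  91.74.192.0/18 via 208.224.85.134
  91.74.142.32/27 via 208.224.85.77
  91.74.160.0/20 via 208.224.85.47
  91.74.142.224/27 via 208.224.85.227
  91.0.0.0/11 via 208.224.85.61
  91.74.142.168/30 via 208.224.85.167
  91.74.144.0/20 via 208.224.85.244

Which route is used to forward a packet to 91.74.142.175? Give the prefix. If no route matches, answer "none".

91.74.142.175 is outside every listed prefix and there is no default route.

none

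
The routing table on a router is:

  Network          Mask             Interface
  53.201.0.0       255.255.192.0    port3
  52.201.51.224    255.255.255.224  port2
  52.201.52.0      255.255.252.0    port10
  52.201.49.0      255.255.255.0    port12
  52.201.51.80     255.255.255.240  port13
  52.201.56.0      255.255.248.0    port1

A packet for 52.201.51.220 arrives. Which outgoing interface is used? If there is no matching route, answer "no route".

No entry's prefix contains 52.201.51.220; there is no default route.

no route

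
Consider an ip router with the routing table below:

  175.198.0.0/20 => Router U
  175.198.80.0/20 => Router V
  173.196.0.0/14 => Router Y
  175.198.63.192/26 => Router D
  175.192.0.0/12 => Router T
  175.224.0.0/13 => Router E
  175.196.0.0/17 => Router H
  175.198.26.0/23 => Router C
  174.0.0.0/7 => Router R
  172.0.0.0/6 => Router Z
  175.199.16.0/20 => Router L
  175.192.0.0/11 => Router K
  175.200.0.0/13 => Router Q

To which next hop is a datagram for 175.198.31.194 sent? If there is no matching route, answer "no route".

Router T

Routes whose prefix contains 175.198.31.194:
  172.0.0.0/6 (172.0.0.0 - 175.255.255.255) -> Router Z
  174.0.0.0/7 (174.0.0.0 - 175.255.255.255) -> Router R
  175.192.0.0/11 (175.192.0.0 - 175.223.255.255) -> Router K
  175.192.0.0/12 (175.192.0.0 - 175.207.255.255) -> Router T
More-specific entries that do NOT match:
  175.198.63.192/26 (175.198.63.192 - 175.198.63.255) does not contain 175.198.31.194
  175.198.26.0/23 (175.198.26.0 - 175.198.27.255) does not contain 175.198.31.194
  175.198.0.0/20 (175.198.0.0 - 175.198.15.255) does not contain 175.198.31.194
  175.198.80.0/20 (175.198.80.0 - 175.198.95.255) does not contain 175.198.31.194
  175.199.16.0/20 (175.199.16.0 - 175.199.31.255) does not contain 175.198.31.194
  175.196.0.0/17 (175.196.0.0 - 175.196.127.255) does not contain 175.198.31.194
  173.196.0.0/14 (173.196.0.0 - 173.199.255.255) does not contain 175.198.31.194
  175.224.0.0/13 (175.224.0.0 - 175.231.255.255) does not contain 175.198.31.194
  175.200.0.0/13 (175.200.0.0 - 175.207.255.255) does not contain 175.198.31.194
Longest matching prefix is /12 -> next hop Router T.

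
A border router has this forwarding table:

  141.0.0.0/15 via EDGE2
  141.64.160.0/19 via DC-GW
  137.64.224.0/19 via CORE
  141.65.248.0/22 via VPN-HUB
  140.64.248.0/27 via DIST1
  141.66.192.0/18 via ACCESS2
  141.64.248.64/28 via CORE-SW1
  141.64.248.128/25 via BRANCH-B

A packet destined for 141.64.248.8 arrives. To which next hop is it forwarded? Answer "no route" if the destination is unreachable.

No entry's prefix contains 141.64.248.8; there is no default route.

no route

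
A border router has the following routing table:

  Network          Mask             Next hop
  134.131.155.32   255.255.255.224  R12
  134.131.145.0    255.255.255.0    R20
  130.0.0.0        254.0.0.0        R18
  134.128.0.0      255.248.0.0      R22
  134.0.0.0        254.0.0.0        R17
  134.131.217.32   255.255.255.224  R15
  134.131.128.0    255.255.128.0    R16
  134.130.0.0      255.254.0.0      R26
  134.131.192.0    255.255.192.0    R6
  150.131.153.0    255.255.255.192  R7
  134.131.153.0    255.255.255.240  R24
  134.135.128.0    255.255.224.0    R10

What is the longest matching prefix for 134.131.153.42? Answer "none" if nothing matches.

134.131.128.0/17

Entries matching 134.131.153.42:
  134.0.0.0/7 (134.0.0.0 - 135.255.255.255)
  134.128.0.0/13 (134.128.0.0 - 134.135.255.255)
  134.130.0.0/15 (134.130.0.0 - 134.131.255.255)
  134.131.128.0/17 (134.131.128.0 - 134.131.255.255)
Most specific is 134.131.128.0/17.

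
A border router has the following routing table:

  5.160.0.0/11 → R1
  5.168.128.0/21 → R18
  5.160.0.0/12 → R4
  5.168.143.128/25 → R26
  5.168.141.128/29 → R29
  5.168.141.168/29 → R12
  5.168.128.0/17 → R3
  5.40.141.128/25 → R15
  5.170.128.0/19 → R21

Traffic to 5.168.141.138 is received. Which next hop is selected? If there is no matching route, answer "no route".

R3

Routes whose prefix contains 5.168.141.138:
  5.160.0.0/11 (5.160.0.0 - 5.191.255.255) -> R1
  5.160.0.0/12 (5.160.0.0 - 5.175.255.255) -> R4
  5.168.128.0/17 (5.168.128.0 - 5.168.255.255) -> R3
More-specific entries that do NOT match:
  5.168.141.128/29 (5.168.141.128 - 5.168.141.135) does not contain 5.168.141.138
  5.168.141.168/29 (5.168.141.168 - 5.168.141.175) does not contain 5.168.141.138
  5.168.143.128/25 (5.168.143.128 - 5.168.143.255) does not contain 5.168.141.138
  5.40.141.128/25 (5.40.141.128 - 5.40.141.255) does not contain 5.168.141.138
  5.168.128.0/21 (5.168.128.0 - 5.168.135.255) does not contain 5.168.141.138
  5.170.128.0/19 (5.170.128.0 - 5.170.159.255) does not contain 5.168.141.138
Longest matching prefix is /17 -> next hop R3.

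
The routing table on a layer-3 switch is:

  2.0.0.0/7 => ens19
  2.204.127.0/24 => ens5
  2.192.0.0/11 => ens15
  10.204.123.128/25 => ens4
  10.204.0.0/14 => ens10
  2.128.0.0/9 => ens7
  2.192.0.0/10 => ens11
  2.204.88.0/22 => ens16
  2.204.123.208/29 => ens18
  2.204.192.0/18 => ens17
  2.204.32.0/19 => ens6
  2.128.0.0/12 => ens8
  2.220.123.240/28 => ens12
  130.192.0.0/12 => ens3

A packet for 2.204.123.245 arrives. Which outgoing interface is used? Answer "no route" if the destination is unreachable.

ens15

Routes whose prefix contains 2.204.123.245:
  2.0.0.0/7 (2.0.0.0 - 3.255.255.255) -> ens19
  2.128.0.0/9 (2.128.0.0 - 2.255.255.255) -> ens7
  2.192.0.0/10 (2.192.0.0 - 2.255.255.255) -> ens11
  2.192.0.0/11 (2.192.0.0 - 2.223.255.255) -> ens15
More-specific entries that do NOT match:
  2.204.123.208/29 (2.204.123.208 - 2.204.123.215) does not contain 2.204.123.245
  2.220.123.240/28 (2.220.123.240 - 2.220.123.255) does not contain 2.204.123.245
  10.204.123.128/25 (10.204.123.128 - 10.204.123.255) does not contain 2.204.123.245
  2.204.127.0/24 (2.204.127.0 - 2.204.127.255) does not contain 2.204.123.245
  2.204.88.0/22 (2.204.88.0 - 2.204.91.255) does not contain 2.204.123.245
  2.204.32.0/19 (2.204.32.0 - 2.204.63.255) does not contain 2.204.123.245
  2.204.192.0/18 (2.204.192.0 - 2.204.255.255) does not contain 2.204.123.245
  10.204.0.0/14 (10.204.0.0 - 10.207.255.255) does not contain 2.204.123.245
  2.128.0.0/12 (2.128.0.0 - 2.143.255.255) does not contain 2.204.123.245
  130.192.0.0/12 (130.192.0.0 - 130.207.255.255) does not contain 2.204.123.245
Longest matching prefix is /11 -> interface ens15.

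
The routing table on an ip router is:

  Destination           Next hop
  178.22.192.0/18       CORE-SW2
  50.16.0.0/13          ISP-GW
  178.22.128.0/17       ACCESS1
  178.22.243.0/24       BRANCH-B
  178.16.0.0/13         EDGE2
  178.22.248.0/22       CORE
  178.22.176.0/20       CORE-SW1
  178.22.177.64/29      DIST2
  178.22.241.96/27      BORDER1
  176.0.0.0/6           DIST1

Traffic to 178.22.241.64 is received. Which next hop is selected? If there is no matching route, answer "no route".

CORE-SW2

Routes whose prefix contains 178.22.241.64:
  176.0.0.0/6 (176.0.0.0 - 179.255.255.255) -> DIST1
  178.16.0.0/13 (178.16.0.0 - 178.23.255.255) -> EDGE2
  178.22.128.0/17 (178.22.128.0 - 178.22.255.255) -> ACCESS1
  178.22.192.0/18 (178.22.192.0 - 178.22.255.255) -> CORE-SW2
More-specific entries that do NOT match:
  178.22.177.64/29 (178.22.177.64 - 178.22.177.71) does not contain 178.22.241.64
  178.22.241.96/27 (178.22.241.96 - 178.22.241.127) does not contain 178.22.241.64
  178.22.243.0/24 (178.22.243.0 - 178.22.243.255) does not contain 178.22.241.64
  178.22.248.0/22 (178.22.248.0 - 178.22.251.255) does not contain 178.22.241.64
  178.22.176.0/20 (178.22.176.0 - 178.22.191.255) does not contain 178.22.241.64
Longest matching prefix is /18 -> next hop CORE-SW2.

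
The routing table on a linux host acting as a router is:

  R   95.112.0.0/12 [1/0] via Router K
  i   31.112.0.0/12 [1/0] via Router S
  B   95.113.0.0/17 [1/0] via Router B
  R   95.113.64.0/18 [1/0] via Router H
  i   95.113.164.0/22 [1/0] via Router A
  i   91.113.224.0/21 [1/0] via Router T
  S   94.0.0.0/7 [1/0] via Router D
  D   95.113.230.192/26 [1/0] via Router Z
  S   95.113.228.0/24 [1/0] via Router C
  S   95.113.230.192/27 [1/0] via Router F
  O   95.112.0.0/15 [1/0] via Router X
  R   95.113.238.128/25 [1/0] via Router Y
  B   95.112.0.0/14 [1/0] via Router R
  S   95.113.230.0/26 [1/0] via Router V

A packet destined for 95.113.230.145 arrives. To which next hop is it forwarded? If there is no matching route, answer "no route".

Routes whose prefix contains 95.113.230.145:
  94.0.0.0/7 (94.0.0.0 - 95.255.255.255) -> Router D
  95.112.0.0/12 (95.112.0.0 - 95.127.255.255) -> Router K
  95.112.0.0/14 (95.112.0.0 - 95.115.255.255) -> Router R
  95.112.0.0/15 (95.112.0.0 - 95.113.255.255) -> Router X
More-specific entries that do NOT match:
  95.113.230.192/27 (95.113.230.192 - 95.113.230.223) does not contain 95.113.230.145
  95.113.230.192/26 (95.113.230.192 - 95.113.230.255) does not contain 95.113.230.145
  95.113.230.0/26 (95.113.230.0 - 95.113.230.63) does not contain 95.113.230.145
  95.113.238.128/25 (95.113.238.128 - 95.113.238.255) does not contain 95.113.230.145
  95.113.228.0/24 (95.113.228.0 - 95.113.228.255) does not contain 95.113.230.145
  95.113.164.0/22 (95.113.164.0 - 95.113.167.255) does not contain 95.113.230.145
  91.113.224.0/21 (91.113.224.0 - 91.113.231.255) does not contain 95.113.230.145
  95.113.64.0/18 (95.113.64.0 - 95.113.127.255) does not contain 95.113.230.145
  95.113.0.0/17 (95.113.0.0 - 95.113.127.255) does not contain 95.113.230.145
Longest matching prefix is /15 -> next hop Router X.

Router X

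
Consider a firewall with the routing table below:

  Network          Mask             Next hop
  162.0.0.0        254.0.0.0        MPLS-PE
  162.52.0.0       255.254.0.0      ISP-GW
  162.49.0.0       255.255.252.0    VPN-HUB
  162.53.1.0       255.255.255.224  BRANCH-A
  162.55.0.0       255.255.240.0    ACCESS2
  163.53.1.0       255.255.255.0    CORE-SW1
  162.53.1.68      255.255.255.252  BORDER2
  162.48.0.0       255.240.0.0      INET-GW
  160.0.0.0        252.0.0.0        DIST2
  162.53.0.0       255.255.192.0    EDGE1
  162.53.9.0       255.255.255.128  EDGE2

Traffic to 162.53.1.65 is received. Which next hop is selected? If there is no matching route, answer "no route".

Routes whose prefix contains 162.53.1.65:
  160.0.0.0/6 (160.0.0.0 - 163.255.255.255) -> DIST2
  162.0.0.0/7 (162.0.0.0 - 163.255.255.255) -> MPLS-PE
  162.48.0.0/12 (162.48.0.0 - 162.63.255.255) -> INET-GW
  162.52.0.0/15 (162.52.0.0 - 162.53.255.255) -> ISP-GW
  162.53.0.0/18 (162.53.0.0 - 162.53.63.255) -> EDGE1
More-specific entries that do NOT match:
  162.53.1.68/30 (162.53.1.68 - 162.53.1.71) does not contain 162.53.1.65
  162.53.1.0/27 (162.53.1.0 - 162.53.1.31) does not contain 162.53.1.65
  162.53.9.0/25 (162.53.9.0 - 162.53.9.127) does not contain 162.53.1.65
  163.53.1.0/24 (163.53.1.0 - 163.53.1.255) does not contain 162.53.1.65
  162.49.0.0/22 (162.49.0.0 - 162.49.3.255) does not contain 162.53.1.65
  162.55.0.0/20 (162.55.0.0 - 162.55.15.255) does not contain 162.53.1.65
Longest matching prefix is /18 -> next hop EDGE1.

EDGE1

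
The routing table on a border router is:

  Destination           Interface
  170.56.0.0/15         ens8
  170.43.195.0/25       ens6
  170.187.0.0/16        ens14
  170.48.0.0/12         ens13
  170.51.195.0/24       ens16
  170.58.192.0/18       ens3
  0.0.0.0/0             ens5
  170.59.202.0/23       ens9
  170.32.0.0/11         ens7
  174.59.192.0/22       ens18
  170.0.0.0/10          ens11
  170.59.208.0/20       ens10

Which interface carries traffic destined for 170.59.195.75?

ens13

Routes whose prefix contains 170.59.195.75:
  0.0.0.0/0 (default, matches everything) -> ens5
  170.0.0.0/10 (170.0.0.0 - 170.63.255.255) -> ens11
  170.32.0.0/11 (170.32.0.0 - 170.63.255.255) -> ens7
  170.48.0.0/12 (170.48.0.0 - 170.63.255.255) -> ens13
More-specific entries that do NOT match:
  170.43.195.0/25 (170.43.195.0 - 170.43.195.127) does not contain 170.59.195.75
  170.51.195.0/24 (170.51.195.0 - 170.51.195.255) does not contain 170.59.195.75
  170.59.202.0/23 (170.59.202.0 - 170.59.203.255) does not contain 170.59.195.75
  174.59.192.0/22 (174.59.192.0 - 174.59.195.255) does not contain 170.59.195.75
  170.59.208.0/20 (170.59.208.0 - 170.59.223.255) does not contain 170.59.195.75
  170.58.192.0/18 (170.58.192.0 - 170.58.255.255) does not contain 170.59.195.75
  170.187.0.0/16 (170.187.0.0 - 170.187.255.255) does not contain 170.59.195.75
  170.56.0.0/15 (170.56.0.0 - 170.57.255.255) does not contain 170.59.195.75
Longest matching prefix is /12 -> interface ens13.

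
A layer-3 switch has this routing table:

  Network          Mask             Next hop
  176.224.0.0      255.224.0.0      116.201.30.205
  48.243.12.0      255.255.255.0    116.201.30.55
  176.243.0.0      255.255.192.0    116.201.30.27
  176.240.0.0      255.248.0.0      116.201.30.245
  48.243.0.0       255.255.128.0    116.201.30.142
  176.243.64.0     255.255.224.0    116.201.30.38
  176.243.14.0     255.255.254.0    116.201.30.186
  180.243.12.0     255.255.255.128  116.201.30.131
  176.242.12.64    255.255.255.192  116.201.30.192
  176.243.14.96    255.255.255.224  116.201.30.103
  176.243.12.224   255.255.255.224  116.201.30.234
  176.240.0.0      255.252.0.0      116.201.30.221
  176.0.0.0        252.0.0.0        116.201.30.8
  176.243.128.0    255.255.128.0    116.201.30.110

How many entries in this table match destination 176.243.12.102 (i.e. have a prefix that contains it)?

5

Prefixes containing 176.243.12.102:
  176.0.0.0/6 (176.0.0.0 - 179.255.255.255)
  176.224.0.0/11 (176.224.0.0 - 176.255.255.255)
  176.240.0.0/13 (176.240.0.0 - 176.247.255.255)
  176.240.0.0/14 (176.240.0.0 - 176.243.255.255)
  176.243.0.0/18 (176.243.0.0 - 176.243.63.255)
Total matching entries: 5.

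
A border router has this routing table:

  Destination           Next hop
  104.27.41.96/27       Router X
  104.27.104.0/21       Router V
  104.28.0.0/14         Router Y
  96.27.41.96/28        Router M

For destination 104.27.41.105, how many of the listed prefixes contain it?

1

Prefixes containing 104.27.41.105:
  104.27.41.96/27 (104.27.41.96 - 104.27.41.127)
Total matching entries: 1.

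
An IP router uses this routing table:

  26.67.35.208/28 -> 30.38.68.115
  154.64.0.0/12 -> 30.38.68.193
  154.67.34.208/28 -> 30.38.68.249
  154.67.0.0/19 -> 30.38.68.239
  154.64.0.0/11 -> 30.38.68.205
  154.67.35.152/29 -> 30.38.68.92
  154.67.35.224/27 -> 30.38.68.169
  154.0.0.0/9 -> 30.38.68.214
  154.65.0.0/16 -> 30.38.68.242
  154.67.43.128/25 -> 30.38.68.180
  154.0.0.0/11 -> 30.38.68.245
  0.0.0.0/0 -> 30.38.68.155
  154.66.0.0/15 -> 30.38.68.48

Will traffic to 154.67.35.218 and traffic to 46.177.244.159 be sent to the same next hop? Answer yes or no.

154.67.35.218: longest match 154.66.0.0/15 -> 30.38.68.48
46.177.244.159: longest match 0.0.0.0/0 -> 30.38.68.155

no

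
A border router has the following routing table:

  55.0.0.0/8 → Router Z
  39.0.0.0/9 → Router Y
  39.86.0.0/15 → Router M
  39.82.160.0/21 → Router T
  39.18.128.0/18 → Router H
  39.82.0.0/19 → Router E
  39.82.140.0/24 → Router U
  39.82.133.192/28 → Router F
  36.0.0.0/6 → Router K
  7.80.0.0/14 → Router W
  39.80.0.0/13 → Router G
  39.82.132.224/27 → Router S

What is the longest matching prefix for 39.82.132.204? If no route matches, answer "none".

Entries matching 39.82.132.204:
  36.0.0.0/6 (36.0.0.0 - 39.255.255.255)
  39.0.0.0/9 (39.0.0.0 - 39.127.255.255)
  39.80.0.0/13 (39.80.0.0 - 39.87.255.255)
Most specific is 39.80.0.0/13.

39.80.0.0/13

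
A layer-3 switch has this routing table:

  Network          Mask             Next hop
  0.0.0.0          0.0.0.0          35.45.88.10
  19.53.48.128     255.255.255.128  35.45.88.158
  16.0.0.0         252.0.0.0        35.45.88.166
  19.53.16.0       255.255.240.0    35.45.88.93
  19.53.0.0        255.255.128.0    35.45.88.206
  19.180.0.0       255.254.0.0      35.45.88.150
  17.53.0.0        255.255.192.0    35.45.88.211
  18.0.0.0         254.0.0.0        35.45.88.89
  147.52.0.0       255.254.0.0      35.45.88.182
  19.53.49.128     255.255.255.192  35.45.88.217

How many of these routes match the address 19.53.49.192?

Prefixes containing 19.53.49.192:
  0.0.0.0/0 (default, matches everything)
  16.0.0.0/6 (16.0.0.0 - 19.255.255.255)
  18.0.0.0/7 (18.0.0.0 - 19.255.255.255)
  19.53.0.0/17 (19.53.0.0 - 19.53.127.255)
Total matching entries: 4.

4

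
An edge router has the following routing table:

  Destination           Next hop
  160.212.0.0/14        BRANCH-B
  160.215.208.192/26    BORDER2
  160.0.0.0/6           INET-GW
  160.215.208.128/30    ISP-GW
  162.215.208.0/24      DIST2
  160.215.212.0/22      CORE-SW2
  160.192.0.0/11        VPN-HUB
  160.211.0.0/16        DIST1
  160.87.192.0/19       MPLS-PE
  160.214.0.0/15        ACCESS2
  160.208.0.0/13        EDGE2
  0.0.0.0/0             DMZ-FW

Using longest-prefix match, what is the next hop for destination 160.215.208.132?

ACCESS2

Routes whose prefix contains 160.215.208.132:
  0.0.0.0/0 (default, matches everything) -> DMZ-FW
  160.0.0.0/6 (160.0.0.0 - 163.255.255.255) -> INET-GW
  160.192.0.0/11 (160.192.0.0 - 160.223.255.255) -> VPN-HUB
  160.208.0.0/13 (160.208.0.0 - 160.215.255.255) -> EDGE2
  160.212.0.0/14 (160.212.0.0 - 160.215.255.255) -> BRANCH-B
  160.214.0.0/15 (160.214.0.0 - 160.215.255.255) -> ACCESS2
More-specific entries that do NOT match:
  160.215.208.128/30 (160.215.208.128 - 160.215.208.131) does not contain 160.215.208.132
  160.215.208.192/26 (160.215.208.192 - 160.215.208.255) does not contain 160.215.208.132
  162.215.208.0/24 (162.215.208.0 - 162.215.208.255) does not contain 160.215.208.132
  160.215.212.0/22 (160.215.212.0 - 160.215.215.255) does not contain 160.215.208.132
  160.87.192.0/19 (160.87.192.0 - 160.87.223.255) does not contain 160.215.208.132
  160.211.0.0/16 (160.211.0.0 - 160.211.255.255) does not contain 160.215.208.132
Longest matching prefix is /15 -> next hop ACCESS2.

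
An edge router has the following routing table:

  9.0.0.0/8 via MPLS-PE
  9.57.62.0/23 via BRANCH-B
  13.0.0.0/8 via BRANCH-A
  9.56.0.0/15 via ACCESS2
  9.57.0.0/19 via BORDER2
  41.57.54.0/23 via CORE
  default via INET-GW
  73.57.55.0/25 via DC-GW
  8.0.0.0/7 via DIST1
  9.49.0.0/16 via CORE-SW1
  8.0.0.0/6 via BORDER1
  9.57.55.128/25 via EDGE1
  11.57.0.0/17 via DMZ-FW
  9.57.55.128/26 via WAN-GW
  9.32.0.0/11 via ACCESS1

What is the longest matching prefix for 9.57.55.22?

9.56.0.0/15

Entries matching 9.57.55.22:
  0.0.0.0/0 (default, matches everything)
  8.0.0.0/6 (8.0.0.0 - 11.255.255.255)
  8.0.0.0/7 (8.0.0.0 - 9.255.255.255)
  9.0.0.0/8 (9.0.0.0 - 9.255.255.255)
  9.32.0.0/11 (9.32.0.0 - 9.63.255.255)
  9.56.0.0/15 (9.56.0.0 - 9.57.255.255)
Most specific is 9.56.0.0/15.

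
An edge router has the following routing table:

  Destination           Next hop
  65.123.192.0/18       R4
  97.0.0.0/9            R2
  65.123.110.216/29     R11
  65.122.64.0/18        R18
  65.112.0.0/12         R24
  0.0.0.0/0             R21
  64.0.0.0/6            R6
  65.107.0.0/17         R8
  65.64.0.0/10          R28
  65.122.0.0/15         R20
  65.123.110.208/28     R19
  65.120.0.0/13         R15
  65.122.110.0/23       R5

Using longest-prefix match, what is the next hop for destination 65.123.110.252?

Routes whose prefix contains 65.123.110.252:
  0.0.0.0/0 (default, matches everything) -> R21
  64.0.0.0/6 (64.0.0.0 - 67.255.255.255) -> R6
  65.64.0.0/10 (65.64.0.0 - 65.127.255.255) -> R28
  65.112.0.0/12 (65.112.0.0 - 65.127.255.255) -> R24
  65.120.0.0/13 (65.120.0.0 - 65.127.255.255) -> R15
  65.122.0.0/15 (65.122.0.0 - 65.123.255.255) -> R20
More-specific entries that do NOT match:
  65.123.110.216/29 (65.123.110.216 - 65.123.110.223) does not contain 65.123.110.252
  65.123.110.208/28 (65.123.110.208 - 65.123.110.223) does not contain 65.123.110.252
  65.122.110.0/23 (65.122.110.0 - 65.122.111.255) does not contain 65.123.110.252
  65.123.192.0/18 (65.123.192.0 - 65.123.255.255) does not contain 65.123.110.252
  65.122.64.0/18 (65.122.64.0 - 65.122.127.255) does not contain 65.123.110.252
  65.107.0.0/17 (65.107.0.0 - 65.107.127.255) does not contain 65.123.110.252
Longest matching prefix is /15 -> next hop R20.

R20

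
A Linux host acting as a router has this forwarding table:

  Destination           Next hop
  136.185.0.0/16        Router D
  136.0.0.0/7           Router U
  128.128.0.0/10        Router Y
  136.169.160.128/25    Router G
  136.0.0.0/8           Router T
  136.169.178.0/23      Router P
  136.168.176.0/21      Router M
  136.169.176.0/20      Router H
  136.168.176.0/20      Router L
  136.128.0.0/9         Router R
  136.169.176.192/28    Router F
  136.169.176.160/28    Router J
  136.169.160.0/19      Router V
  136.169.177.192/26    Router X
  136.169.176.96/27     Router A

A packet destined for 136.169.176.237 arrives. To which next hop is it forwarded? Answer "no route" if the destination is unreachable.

Router H

Routes whose prefix contains 136.169.176.237:
  136.0.0.0/7 (136.0.0.0 - 137.255.255.255) -> Router U
  136.0.0.0/8 (136.0.0.0 - 136.255.255.255) -> Router T
  136.128.0.0/9 (136.128.0.0 - 136.255.255.255) -> Router R
  136.169.160.0/19 (136.169.160.0 - 136.169.191.255) -> Router V
  136.169.176.0/20 (136.169.176.0 - 136.169.191.255) -> Router H
More-specific entries that do NOT match:
  136.169.176.192/28 (136.169.176.192 - 136.169.176.207) does not contain 136.169.176.237
  136.169.176.160/28 (136.169.176.160 - 136.169.176.175) does not contain 136.169.176.237
  136.169.176.96/27 (136.169.176.96 - 136.169.176.127) does not contain 136.169.176.237
  136.169.177.192/26 (136.169.177.192 - 136.169.177.255) does not contain 136.169.176.237
  136.169.160.128/25 (136.169.160.128 - 136.169.160.255) does not contain 136.169.176.237
  136.169.178.0/23 (136.169.178.0 - 136.169.179.255) does not contain 136.169.176.237
  136.168.176.0/21 (136.168.176.0 - 136.168.183.255) does not contain 136.169.176.237
Longest matching prefix is /20 -> next hop Router H.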